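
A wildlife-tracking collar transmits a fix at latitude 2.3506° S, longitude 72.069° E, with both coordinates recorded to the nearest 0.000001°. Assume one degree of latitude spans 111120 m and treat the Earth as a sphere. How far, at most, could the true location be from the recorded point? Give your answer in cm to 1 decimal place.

Rounding to 6 decimal places leaves each coordinate within ±5e-07° of the true value.
N–S: 5e-07° × 111120 m/° = 0.05556 m.
E–W at 2.3506°: 5e-07° × 111120 × cos 2.3506° = 5e-07 × 111120 × 0.9992 ≈ 0.0555132 m.
The two errors are perpendicular, so the maximum displacement is √(0.05556² + 0.0555132²) ≈ 0.0785407 m.
That is 0.0785407 m = 7.8541 cm.

7.9 cm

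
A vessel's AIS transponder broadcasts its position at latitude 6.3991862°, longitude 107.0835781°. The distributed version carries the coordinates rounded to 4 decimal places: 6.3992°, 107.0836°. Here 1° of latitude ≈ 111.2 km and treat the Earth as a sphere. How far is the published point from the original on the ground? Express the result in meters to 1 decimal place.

2.9 meters

The latitude changed by -0.0000138° and the longitude by -0.0000219°.
North–south shift: -0.0000138 × 111200 = -1.53456 m.
E–W at 6.3992°: -0.0000219° × 111200 × cos 6.3992° = -0.0000219 × 111200 × 0.9938 ≈ -2.42011 m.
Hypotenuse of the two orthogonal shifts: √(1.53456² + 2.42011²) = 2.86562 m.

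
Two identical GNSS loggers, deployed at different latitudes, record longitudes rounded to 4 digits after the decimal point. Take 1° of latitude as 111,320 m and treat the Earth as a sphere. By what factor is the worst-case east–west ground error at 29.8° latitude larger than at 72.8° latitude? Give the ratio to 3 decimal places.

Rounding to 4 decimal places leaves the longitude within ±5e-05° of the true value.
At 29.8°: 5e-05° × 111320 × cos 29.8° = 5e-05 × 111320 × 0.8678 ≈ 4.83 m.
At 72.8°: 5e-05° × 111320 × cos 72.8° = 5e-05 × 111320 × 0.2957 ≈ 1.6459 m.
Ratio: 4.83 / 1.6459 = cos 29.8° / cos 72.8° ≈ 2.9345.

2.935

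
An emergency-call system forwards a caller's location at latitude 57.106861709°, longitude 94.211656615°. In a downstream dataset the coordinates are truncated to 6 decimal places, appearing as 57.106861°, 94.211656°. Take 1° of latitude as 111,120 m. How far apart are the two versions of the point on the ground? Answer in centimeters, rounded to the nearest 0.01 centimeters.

8.71 centimeters

Δlat = 57.106861709 − 57.106861 = +0.000000709°; Δlon = 94.211656615 − 94.211656 = +0.000000615°.
N–S: 0.000000709° × 111120 m/° = 0.0787841 m.
East–west at this latitude: 0.000000615° × 111120 × cos 57.1069° ≈ 0.000000615 × 60346.4 = 0.037113 m.
Combined displacement = (0.0787841² + 0.037113²)^½ ≈ 0.0870879 m.
That is 0.0870879 m = 8.7088 cm.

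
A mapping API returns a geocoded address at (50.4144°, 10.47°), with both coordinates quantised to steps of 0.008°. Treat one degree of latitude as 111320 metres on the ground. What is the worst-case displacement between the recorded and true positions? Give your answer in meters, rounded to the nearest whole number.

With a 0.008° grid the true value lies within half a step, ±0.008°/2 = ±0.004°, of the stored one.
Latitude error → 0.004 × 111320 = 445.28 m along the meridian.
E–W at 50.4144°: 0.004° × 111320 × cos 50.4144° = 0.004 × 111320 × 0.6372 ≈ 283.746 m.
Combining orthogonally: (445.28² + 283.746²)^½ ≈ 528.002 m.

528 meters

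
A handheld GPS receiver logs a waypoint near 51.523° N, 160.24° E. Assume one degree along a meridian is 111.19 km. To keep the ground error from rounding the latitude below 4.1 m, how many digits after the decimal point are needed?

5 decimal places

One degree of latitude covers 111190 m.
Rounding to N decimal places gives at most 0.5 × 10⁻ᴺ degrees of error, i.e. 0.5 × 10⁻ᴺ × 111190 m.
Need 0.5 × 111190 × 10⁻ᴺ ≤ 4.1 → 10⁻ᴺ ≤ 7.375e-05, so N ≥ 4.13.
So 5 decimal places suffice (0.556 m); 4 would allow up to 5.56 m.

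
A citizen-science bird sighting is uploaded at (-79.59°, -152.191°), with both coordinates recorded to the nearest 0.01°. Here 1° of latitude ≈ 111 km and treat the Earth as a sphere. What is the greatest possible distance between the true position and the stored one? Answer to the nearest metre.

564 metres

Rounding to 2 decimal places leaves each coordinate within ±0.005° of the true value.
North–south component: 0.005° × 111000 = 555 m.
Longitude error → 0.005 × 111000 × cos 79.59° = 0.005 × 111000 × 0.1807 ≈ 100.283 m.
Combining orthogonally: (555² + 100.283²)^½ ≈ 563.987 m.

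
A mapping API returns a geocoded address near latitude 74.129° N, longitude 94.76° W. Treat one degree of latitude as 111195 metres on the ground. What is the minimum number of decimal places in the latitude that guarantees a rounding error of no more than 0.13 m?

6 decimal places

One degree of latitude covers 111195 m.
With N decimal places the half-ulp bound is 0.5·10⁻ᴺ°, or 0.5·10⁻ᴺ × 111195 m on the ground.
Setting 55597.5 × 10⁻ᴺ ≤ 0.13 gives 10ᴺ ≥ 4.277e+05, i.e. N ≥ 5.63.
N = 5 would give 0.556 m (too coarse); N = 6 gives 0.0556 m ≤ 0.13 m.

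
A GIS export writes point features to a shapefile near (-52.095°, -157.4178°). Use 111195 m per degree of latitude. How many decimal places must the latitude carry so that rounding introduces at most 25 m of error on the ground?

One degree of latitude covers 111195 m.
N decimal places → at most half a unit in the last place, 0.5 × 10⁻ᴺ° = 111195/2 × 10⁻ᴺ m.
Need 0.5 × 111195 × 10⁻ᴺ ≤ 25 → 10⁻ᴺ ≤ 4.497e-04, so N ≥ 3.35.
At 3 places the error can reach 55.6 m, but 4 places keeps it to 5.56 m.

4 decimal places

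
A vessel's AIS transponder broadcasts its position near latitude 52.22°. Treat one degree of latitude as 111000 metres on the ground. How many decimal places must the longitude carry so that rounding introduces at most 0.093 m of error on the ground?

6 decimal places

At 52.22° one degree of longitude covers 111000 × cos 52.22° ≈ 111000 × 0.6126 ≈ 68002.1 m.
With N decimal places the half-ulp bound is 0.5·10⁻ᴺ°, or 0.5·10⁻ᴺ × 68002.1 m on the ground.
Need 0.5 × 68002.1 × 10⁻ᴺ ≤ 0.093 → 10⁻ᴺ ≤ 2.735e-06, so N ≥ 5.56.
N = 5 would give 0.34 m (too coarse); N = 6 gives 0.034 m ≤ 0.093 m.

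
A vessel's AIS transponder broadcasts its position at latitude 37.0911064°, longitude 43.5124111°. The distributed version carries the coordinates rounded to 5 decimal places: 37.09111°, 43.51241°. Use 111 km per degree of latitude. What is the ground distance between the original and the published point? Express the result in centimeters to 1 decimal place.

41.1 centimeters

Δlat = 37.0911064 − 37.09111 = -0.0000036°; Δlon = 43.5124111 − 43.51241 = +0.0000011°.
North–south shift: -0.0000036 × 111000 = -0.3996 m.
E–W at 37.0911°: 0.0000011° × 111000 × cos 37.0911° = 0.0000011 × 111000 × 0.7977 ≈ 0.0973964 m.
Hypotenuse of the two orthogonal shifts: √(0.3996² + 0.0973964²) = 0.411298 m.
That is 0.411298 m = 41.13 cm.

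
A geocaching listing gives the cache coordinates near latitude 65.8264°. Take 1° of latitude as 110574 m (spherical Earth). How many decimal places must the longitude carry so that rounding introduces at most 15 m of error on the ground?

At 65.8264° one degree of longitude covers 110574 × cos 65.8264° ≈ 110574 × 0.4095 ≈ 45280.4 m.
N decimal places → at most half a unit in the last place, 0.5 × 10⁻ᴺ° = 45280.4/2 × 10⁻ᴺ m.
Need 0.5 × 45280.4 × 10⁻ᴺ ≤ 15 → 10⁻ᴺ ≤ 6.625e-04, so N ≥ 3.18.
At 3 places the error can reach 22.6 m, but 4 places keeps it to 2.26 m.

4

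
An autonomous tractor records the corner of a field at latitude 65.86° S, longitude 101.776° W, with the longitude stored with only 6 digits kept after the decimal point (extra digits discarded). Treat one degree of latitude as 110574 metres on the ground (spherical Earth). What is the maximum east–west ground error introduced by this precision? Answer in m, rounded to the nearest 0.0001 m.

Truncating at 6 decimal places can drop up to a full unit in the last place, so the longitude may be off by as much as 1e-06°.
At latitude 65.86° a degree of longitude spans 110574 m × cos 65.86° = 110574 × 0.4090 ≈ 45221.2 m.
So at most 1e-06° × 45221.2 ≈ 0.0452212 m east–west.

0.0452 m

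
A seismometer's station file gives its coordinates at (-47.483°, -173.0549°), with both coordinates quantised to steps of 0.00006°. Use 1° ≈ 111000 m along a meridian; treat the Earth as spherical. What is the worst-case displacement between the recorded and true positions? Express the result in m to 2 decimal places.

With a 0.00006° grid the true value lies within half a step, ±0.00006°/2 = ±3e-05°, of the stored one.
N–S: 3e-05° × 111000 m/° = 3.33 m.
E–W at 47.483°: 3e-05° × 111000 × cos 47.483° = 3e-05 × 111000 × 0.6758 ≈ 2.25044 m.
The two errors are perpendicular, so the maximum displacement is √(3.33² + 2.25044²) ≈ 4.01913 m.

4.02 m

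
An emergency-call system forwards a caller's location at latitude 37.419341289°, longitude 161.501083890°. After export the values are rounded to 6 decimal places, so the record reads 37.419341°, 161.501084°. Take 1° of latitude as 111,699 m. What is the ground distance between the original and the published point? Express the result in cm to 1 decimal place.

Δlat = 37.419341289 − 37.419341 = +0.000000289°; Δlon = 161.501083890 − 161.501084 = -0.000000110°.
N–S: 0.000000289° × 111699 m/° = 0.032281 m.
E–W at 37.4193°: -0.000000110° × 111699 × cos 37.4193° = -0.000000110 × 111699 × 0.7942 ≈ -0.00975837 m.
Combined displacement = (0.032281² + 0.00975837²)^½ ≈ 0.0337237 m.
That is 0.0337237 m = 3.3724 cm.

3.4 cm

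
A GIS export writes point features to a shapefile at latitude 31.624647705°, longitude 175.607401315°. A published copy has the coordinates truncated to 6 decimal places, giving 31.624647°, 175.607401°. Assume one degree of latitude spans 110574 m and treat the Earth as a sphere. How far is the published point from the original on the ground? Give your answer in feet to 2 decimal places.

0.27 feet

The latitude changed by +0.000000705° and the longitude by +0.000000315°.
N–S: 0.000000705° × 110574 m/° = 0.0779547 m.
East–west at this latitude: 0.000000315° × 110574 × cos 31.6246° ≈ 0.000000315 × 94153.9 = 0.0296585 m.
Combined displacement = (0.0779547² + 0.0296585²)^½ ≈ 0.083406 m.
In feet: 0.083406 m ÷ 0.3048 ≈ 0.27364 ft.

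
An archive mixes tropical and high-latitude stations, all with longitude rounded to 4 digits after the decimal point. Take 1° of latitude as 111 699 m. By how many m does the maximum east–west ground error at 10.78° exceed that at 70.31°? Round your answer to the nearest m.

Rounding to 4 decimal places leaves the longitude within ±5e-05° of the true value.
Error at 10.78° = 5e-05° × 111699 × cos 10.78° ≈ 5.585 × 0.9824 = 5.4864 m.
At 70.31°: 5e-05° × 111699 × cos 70.31° = 5e-05 × 111699 × 0.3369 ≈ 1.8817 m.
Difference: 5.4864 − 1.8817 = 3.6046 m.

4 m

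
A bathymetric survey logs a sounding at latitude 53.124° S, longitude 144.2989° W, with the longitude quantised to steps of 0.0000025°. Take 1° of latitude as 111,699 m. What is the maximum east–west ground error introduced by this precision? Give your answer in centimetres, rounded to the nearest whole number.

With a 0.0000025° grid the true value lies within half a step, ±0.0000025°/2 = ±1.25e-06°, of the stored one.
Parallels shrink by cos φ, so at 53.124° a degree of longitude is 111699 × 0.6001 ≈ 67028.9 m.
Maximum E–W displacement: 1.25e-06 × 67028.9 = 0.0837861 m.
That is 0.0837861 m = 8.3786 cm.

8 centimetres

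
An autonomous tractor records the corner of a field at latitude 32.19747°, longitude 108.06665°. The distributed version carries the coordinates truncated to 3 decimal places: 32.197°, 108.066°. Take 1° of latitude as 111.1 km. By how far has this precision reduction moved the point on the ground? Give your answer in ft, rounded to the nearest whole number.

The latitude changed by +0.00047° and the longitude by +0.00065°.
N–S: 0.00047° × 111100 m/° = 52.217 m.
East–west at this latitude: 0.00065° × 111100 × cos 32.197° ≈ 0.00065 × 94015.2 = 61.1099 m.
Distance: √(52.217² + 61.1099²) ≈ 80.3805 m.
Converting: 80.3805 m × 3.2808 ft/m ≈ 263.72 ft.

264 ft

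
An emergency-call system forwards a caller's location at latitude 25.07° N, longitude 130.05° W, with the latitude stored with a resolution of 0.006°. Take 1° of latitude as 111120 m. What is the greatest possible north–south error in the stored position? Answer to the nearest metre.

With a 0.006° grid the true value lies within half a step, ±0.006°/2 = ±0.003°, of the stored one.
North–south distance: 0.003° × 111120 m/° = 333.36 m.

333 metres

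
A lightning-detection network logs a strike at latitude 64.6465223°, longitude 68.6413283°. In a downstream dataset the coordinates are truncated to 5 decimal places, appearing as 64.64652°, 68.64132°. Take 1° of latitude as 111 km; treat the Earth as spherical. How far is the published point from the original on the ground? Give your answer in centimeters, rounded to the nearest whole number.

The latitude changed by +0.0000023° and the longitude by +0.0000083°.
North–south shift: 0.0000023 × 111000 = 0.2553 m.
E–W at 64.6465°: 0.0000083° × 111000 × cos 64.6465° = 0.0000083 × 111000 × 0.4282 ≈ 0.394502 m.
Combined displacement = (0.2553² + 0.394502²)^½ ≈ 0.469904 m.
That is 0.469904 m = 46.99 cm.

47 centimeters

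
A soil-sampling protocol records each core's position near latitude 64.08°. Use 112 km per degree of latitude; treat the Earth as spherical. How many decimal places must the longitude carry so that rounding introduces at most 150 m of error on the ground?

3 decimal places

At 64.08° one degree of longitude covers 112000 × cos 64.08° ≈ 112000 × 0.4371 ≈ 48957 m.
Rounding to N decimal places gives at most 0.5 × 10⁻ᴺ degrees of error, i.e. 0.5 × 10⁻ᴺ × 48957 m.
Need 0.5 × 48957 × 10⁻ᴺ ≤ 150 → 10⁻ᴺ ≤ 6.128e-03, so N ≥ 2.21.
So 3 decimal places suffice (24.5 m); 2 would allow up to 245 m.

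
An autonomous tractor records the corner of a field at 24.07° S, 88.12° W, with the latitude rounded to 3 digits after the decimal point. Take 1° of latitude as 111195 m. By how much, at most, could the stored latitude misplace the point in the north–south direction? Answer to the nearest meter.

Rounding to 3 decimal places leaves the latitude within ±0.0005° of the true value.
North–south distance: 0.0005° × 111195 m/° = 55.5975 m.

56 meters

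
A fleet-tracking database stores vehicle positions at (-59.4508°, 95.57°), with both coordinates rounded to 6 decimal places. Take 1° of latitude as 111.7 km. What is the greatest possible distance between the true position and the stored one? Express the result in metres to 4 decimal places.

0.0627 metres

Rounding to 6 decimal places leaves each coordinate within ±5e-07° of the true value.
Latitude error → 5e-07 × 111700 = 0.05585 m along the meridian.
E–W at 59.4508°: 5e-07° × 111700 × cos 59.4508° = 5e-07 × 111700 × 0.5083 ≈ 0.0283873 m.
Worst case both components are at the extreme and orthogonal: √(0.05585² + 0.0283873²) ≈ 0.0626503 m.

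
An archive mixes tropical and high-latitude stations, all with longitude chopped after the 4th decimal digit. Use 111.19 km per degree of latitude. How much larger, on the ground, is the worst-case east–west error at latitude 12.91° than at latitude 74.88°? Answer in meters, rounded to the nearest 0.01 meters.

7.94 meters

Truncating at 4 decimal places can drop up to a full unit in the last place, so the longitude may be off by as much as 0.0001°.
At 12.91°: 0.0001° × 111190 × cos 12.91° = 0.0001 × 111190 × 0.9747 ≈ 10.838 m.
At 74.88°: 0.0001° × 111190 × cos 74.88° = 0.0001 × 111190 × 0.2608 ≈ 2.9003 m.
So the lower-latitude error exceeds the higher by 10.838 − 2.9003 = 7.9376 m.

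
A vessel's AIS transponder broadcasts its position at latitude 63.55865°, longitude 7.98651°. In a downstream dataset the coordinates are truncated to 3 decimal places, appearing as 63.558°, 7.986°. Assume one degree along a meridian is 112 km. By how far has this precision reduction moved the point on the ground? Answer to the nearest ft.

Δlat = 63.55865 − 63.558 = +0.00065°; Δlon = 7.98651 − 7.986 = +0.00051°.
N–S: 0.00065° × 112000 m/° = 72.8 m.
East–west at this latitude: 0.00051° × 112000 × cos 63.558° ≈ 0.00051 × 49872.7 = 25.4351 m.
Hypotenuse of the two orthogonal shifts: √(72.8² + 25.4351²) = 77.1154 m.
Converting: 77.1154 m × 3.2808 ft/m ≈ 253 ft.

253 ft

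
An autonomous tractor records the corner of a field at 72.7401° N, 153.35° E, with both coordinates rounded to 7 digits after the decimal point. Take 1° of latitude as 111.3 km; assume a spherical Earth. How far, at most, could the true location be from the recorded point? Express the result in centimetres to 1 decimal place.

0.6 centimetres

Rounding to 7 decimal places leaves each coordinate within ±5e-08° of the true value.
North–south component: 5e-08° × 111300 = 0.005565 m.
Longitude error → 5e-08 × 111300 × cos 72.7401° = 5e-08 × 111300 × 0.2967 ≈ 0.00165117 m.
Worst case both components are at the extreme and orthogonal: √(0.005565² + 0.00165117²) ≈ 0.00580479 m.
That is 0.00580479 m = 0.58048 cm.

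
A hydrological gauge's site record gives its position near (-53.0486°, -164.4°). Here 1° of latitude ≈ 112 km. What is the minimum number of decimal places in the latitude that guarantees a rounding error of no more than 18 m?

4

One degree of latitude covers 112000 m.
Rounding to N decimal places gives at most 0.5 × 10⁻ᴺ degrees of error, i.e. 0.5 × 10⁻ᴺ × 112000 m.
Need 0.5 × 112000 × 10⁻ᴺ ≤ 18 → 10⁻ᴺ ≤ 3.214e-04, so N ≥ 3.49.
N = 3 would give 56 m (too coarse); N = 4 gives 5.6 m ≤ 18 m.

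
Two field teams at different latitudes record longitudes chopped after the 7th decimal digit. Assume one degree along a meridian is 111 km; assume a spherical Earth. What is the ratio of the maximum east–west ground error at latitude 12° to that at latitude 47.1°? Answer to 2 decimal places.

Truncating at 7 decimal places can drop up to a full unit in the last place, so the longitude may be off by as much as 1e-07°.
Error at 12° = 1e-07° × 111000 × cos 12° ≈ 0.0111 × 0.9781 = 0.010857 m.
At 47.1°: 1e-07° × 111000 × cos 47.1° = 1e-07 × 111000 × 0.6807 ≈ 0.007556 m.
Ratio: 0.010857 / 0.007556 = cos 12° / cos 47.1° ≈ 1.4369.

1.44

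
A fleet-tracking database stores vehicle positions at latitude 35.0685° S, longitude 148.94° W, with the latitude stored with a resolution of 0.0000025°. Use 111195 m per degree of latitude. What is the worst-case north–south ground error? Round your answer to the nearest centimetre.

With a 0.0000025° grid the true value lies within half a step, ±0.0000025°/2 = ±1.25e-06°, of the stored one.
Along the meridian that is 1.25e-06° × 111195 m/° = 0.138994 m.
That is 0.138994 m = 13.899 cm.

14 centimetres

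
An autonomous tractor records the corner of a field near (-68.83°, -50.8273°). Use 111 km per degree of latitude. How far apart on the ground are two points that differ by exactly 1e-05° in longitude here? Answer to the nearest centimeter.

40 centimeters

1e-05° of longitude at 68.83° is 1e-05 × 111000 × cos 68.83° ≈ 1e-05 × 40086.1 = 0.400861 m.
That is 0.400861 m = 40.086 cm.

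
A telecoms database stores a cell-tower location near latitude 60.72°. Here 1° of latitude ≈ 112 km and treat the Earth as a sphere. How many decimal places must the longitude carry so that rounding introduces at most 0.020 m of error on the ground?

At 60.72° one degree of longitude covers 112000 × cos 60.72° ≈ 112000 × 0.4891 ≈ 54776.7 m.
With N decimal places the half-ulp bound is 0.5·10⁻ᴺ°, or 0.5·10⁻ᴺ × 54776.7 m on the ground.
Need 0.5 × 54776.7 × 10⁻ᴺ ≤ 0.020 → 10⁻ᴺ ≤ 7.302e-07, so N ≥ 6.14.
So 7 decimal places suffice (0.00274 m); 6 would allow up to 0.0274 m.

7 decimal places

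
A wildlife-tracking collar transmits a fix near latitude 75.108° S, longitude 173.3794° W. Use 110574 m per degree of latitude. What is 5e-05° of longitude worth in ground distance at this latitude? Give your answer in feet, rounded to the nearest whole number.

5 feet

One degree of longitude here spans 110574 × cos 75.108° = 110574 × 0.2570 ≈ 28417.3 m; 5e-05° of that is 1.42086 m.
In feet: 1.42086 m ÷ 0.3048 ≈ 4.6616 ft.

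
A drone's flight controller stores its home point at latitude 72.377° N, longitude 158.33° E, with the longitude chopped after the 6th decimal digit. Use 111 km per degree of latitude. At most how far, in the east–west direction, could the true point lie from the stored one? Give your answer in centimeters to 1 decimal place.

Truncating at 6 decimal places can drop up to a full unit in the last place, so the longitude may be off by as much as 1e-06°.
One degree of longitude at 72.377° is 111000 × cos 72.377° ≈ 111000 × 0.3028 = 33605.5 m.
Maximum E–W displacement: 1e-06 × 33605.5 = 0.0336055 m.
That is 0.0336055 m = 3.3606 cm.

3.4 centimeters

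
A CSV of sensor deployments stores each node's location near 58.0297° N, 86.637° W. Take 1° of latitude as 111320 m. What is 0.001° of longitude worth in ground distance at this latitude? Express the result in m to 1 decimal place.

At 58.0297° a degree of longitude is 111320 × cos 58.0297° ≈ 58941.7 m, so 0.001° corresponds to 58.9417 m.

58.9 m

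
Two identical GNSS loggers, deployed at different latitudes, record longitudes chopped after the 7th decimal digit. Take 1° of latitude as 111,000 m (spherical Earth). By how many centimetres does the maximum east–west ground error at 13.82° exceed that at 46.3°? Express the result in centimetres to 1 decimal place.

0.3 centimetres

Truncating at 7 decimal places can drop up to a full unit in the last place, so the longitude may be off by as much as 1e-07°.
At 13.82°: 1e-07° × 111000 × cos 13.82° = 1e-07 × 111000 × 0.9711 ≈ 0.010779 m.
At 46.3°: 1e-07° × 111000 × cos 46.3° = 1e-07 × 111000 × 0.6909 ≈ 0.0076688 m.
So the lower-latitude error exceeds the higher by 0.010779 − 0.0076688 = 0.0031099 m.
That is 0.00310987 m = 0.31099 cm.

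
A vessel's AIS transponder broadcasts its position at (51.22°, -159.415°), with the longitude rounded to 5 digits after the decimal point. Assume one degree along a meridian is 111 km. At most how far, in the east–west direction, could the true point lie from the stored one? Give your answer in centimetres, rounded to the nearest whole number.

Rounding to 5 decimal places leaves the longitude within ±5e-06° of the true value.
One degree of longitude at 51.22° is 111000 × cos 51.22° ≈ 111000 × 0.6263 = 69522.8 m.
East–west error: 5e-06° × 69522.8 m/° ≈ 0.347614 m.
That is 0.347614 m = 34.761 cm.

35 centimetres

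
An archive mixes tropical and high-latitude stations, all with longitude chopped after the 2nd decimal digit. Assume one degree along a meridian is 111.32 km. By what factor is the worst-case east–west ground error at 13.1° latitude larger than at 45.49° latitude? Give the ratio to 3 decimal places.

Truncating at 2 decimal places can drop up to a full unit in the last place, so the longitude may be off by as much as 0.01°.
At 13.1°: 0.01° × 111320 × cos 13.1° = 0.01 × 111320 × 0.9740 ≈ 1084.2 m.
At 45.49°: 0.01° × 111320 × cos 45.49° = 0.01 × 111320 × 0.7010 ≈ 780.39 m.
The ratio reduces to cos 13.1° / cos 45.49° = 0.9740/0.7010 ≈ 1.3893.

1.389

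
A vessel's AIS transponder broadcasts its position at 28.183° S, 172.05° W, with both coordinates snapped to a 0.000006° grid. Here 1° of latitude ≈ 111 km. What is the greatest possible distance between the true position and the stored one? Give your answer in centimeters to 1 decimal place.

With a 0.000006° grid the true value lies within half a step, ±0.000006°/2 = ±3e-06°, of the stored one.
North–south component: 3e-06° × 111000 = 0.333 m.
Longitude error → 3e-06 × 111000 × cos 28.183° = 3e-06 × 111000 × 0.8814 ≈ 0.293521 m.
The two errors are perpendicular, so the maximum displacement is √(0.333² + 0.293521²) ≈ 0.443896 m.
That is 0.443896 m = 44.39 cm.

44.4 centimeters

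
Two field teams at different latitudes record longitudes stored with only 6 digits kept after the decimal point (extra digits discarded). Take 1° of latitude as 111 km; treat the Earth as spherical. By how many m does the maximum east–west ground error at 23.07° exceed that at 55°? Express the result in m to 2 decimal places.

Truncating at 6 decimal places can drop up to a full unit in the last place, so the longitude may be off by as much as 1e-06°.
At 23.07°: 1e-06° × 111000 × cos 23.07° = 1e-06 × 111000 × 0.9200 ≈ 0.10212 m.
Error at 55° = 1e-06° × 111000 × cos 55° ≈ 0.111 × 0.5736 = 0.063667 m.
Difference: 0.10212 − 0.063667 = 0.038456 m.

0.04 m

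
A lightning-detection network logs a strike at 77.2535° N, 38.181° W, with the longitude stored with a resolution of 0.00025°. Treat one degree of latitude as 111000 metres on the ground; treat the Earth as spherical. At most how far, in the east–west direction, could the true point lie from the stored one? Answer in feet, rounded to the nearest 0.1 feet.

10.0 feet

With a 0.00025° grid the true value lies within half a step, ±0.00025°/2 = ±0.000125°, of the stored one.
At latitude 77.2535° a degree of longitude spans 111000 m × cos 77.2535° = 111000 × 0.2206 ≈ 24490.8 m.
So at most 0.000125° × 24490.8 ≈ 3.06135 m east–west.
In feet: 3.06135 m ÷ 0.3048 ≈ 10.044 ft.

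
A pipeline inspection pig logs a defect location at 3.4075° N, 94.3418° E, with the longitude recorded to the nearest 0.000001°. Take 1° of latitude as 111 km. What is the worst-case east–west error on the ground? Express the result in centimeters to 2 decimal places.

Rounding to 6 decimal places leaves the longitude within ±5e-07° of the true value.
Parallels shrink by cos φ, so at 3.4075° a degree of longitude is 111000 × 0.9982 ≈ 110804 m.
East–west error: 5e-07° × 110804 m/° ≈ 0.0554019 m.
That is 0.0554019 m = 5.5402 cm.

5.54 centimeters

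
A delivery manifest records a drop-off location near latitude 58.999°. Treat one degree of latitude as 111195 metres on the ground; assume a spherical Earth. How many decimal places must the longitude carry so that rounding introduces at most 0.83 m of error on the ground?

At 58.999° one degree of longitude covers 111195 × cos 58.999° ≈ 111195 × 0.5151 ≈ 57271.3 m.
Rounding to N decimal places gives at most 0.5 × 10⁻ᴺ degrees of error, i.e. 0.5 × 10⁻ᴺ × 57271.3 m.
Need 0.5 × 57271.3 × 10⁻ᴺ ≤ 0.83 → 10⁻ᴺ ≤ 2.898e-05, so N ≥ 4.54.
So 5 decimal places suffice (0.286 m); 4 would allow up to 2.86 m.

5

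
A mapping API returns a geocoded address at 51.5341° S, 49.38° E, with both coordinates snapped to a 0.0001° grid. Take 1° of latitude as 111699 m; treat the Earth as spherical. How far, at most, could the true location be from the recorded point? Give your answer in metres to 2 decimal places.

With a 0.0001° grid the true value lies within half a step, ±0.0001°/2 = ±5e-05°, of the stored one.
N–S: 5e-05° × 111699 m/° = 5.58495 m.
E–W at 51.5341°: 5e-05° × 111699 × cos 51.5341° = 5e-05 × 111699 × 0.6220 ≈ 3.47411 m.
The two errors are perpendicular, so the maximum displacement is √(5.58495² + 3.47411²) ≈ 6.57732 m.

6.58 metres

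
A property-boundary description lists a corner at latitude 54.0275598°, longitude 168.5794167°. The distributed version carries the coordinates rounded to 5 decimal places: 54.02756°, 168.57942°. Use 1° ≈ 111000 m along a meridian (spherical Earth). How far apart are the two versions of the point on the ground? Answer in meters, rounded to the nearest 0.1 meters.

0.2 meters

The latitude changed by -0.0000002° and the longitude by -0.0000033°.
N–S: -0.0000002° × 111000 m/° = -0.0222 m.
E–W at 54.0276°: -0.0000033° × 111000 × cos 54.0276° = -0.0000033 × 111000 × 0.5874 ≈ -0.215163 m.
Combined displacement = (0.0222² + 0.215163²)^½ ≈ 0.216305 m.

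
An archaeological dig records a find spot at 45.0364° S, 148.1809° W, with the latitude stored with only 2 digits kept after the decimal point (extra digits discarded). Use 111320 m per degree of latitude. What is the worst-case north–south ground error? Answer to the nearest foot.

3652 feet

Truncating at 2 decimal places can drop up to a full unit in the last place, so the latitude may be off by as much as 0.01°.
So the N–S error is at most 0.01 × 111320 = 1113.2 m.
In feet: 1113.2 m ÷ 0.3048 ≈ 3652.2 ft.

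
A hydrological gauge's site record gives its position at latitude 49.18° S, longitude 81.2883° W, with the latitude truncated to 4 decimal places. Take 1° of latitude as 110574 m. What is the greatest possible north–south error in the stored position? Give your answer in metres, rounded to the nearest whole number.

Truncating at 4 decimal places can drop up to a full unit in the last place, so the latitude may be off by as much as 0.0001°.
So the N–S error is at most 0.0001 × 110574 = 11.0574 m.

11 metres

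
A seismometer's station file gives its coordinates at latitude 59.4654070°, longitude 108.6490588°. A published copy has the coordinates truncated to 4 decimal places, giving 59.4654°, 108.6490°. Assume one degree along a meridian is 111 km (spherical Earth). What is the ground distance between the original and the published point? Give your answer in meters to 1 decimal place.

3.4 meters

The latitude changed by +0.0000070° and the longitude by +0.0000588°.
North–south shift: 0.0000070 × 111000 = 0.777 m.
East–west at this latitude: 0.0000588° × 111000 × cos 59.4654° ≈ 0.0000588 × 56394.5 = 3.316 m.
Combined displacement = (0.777² + 3.316²)^½ ≈ 3.40581 m.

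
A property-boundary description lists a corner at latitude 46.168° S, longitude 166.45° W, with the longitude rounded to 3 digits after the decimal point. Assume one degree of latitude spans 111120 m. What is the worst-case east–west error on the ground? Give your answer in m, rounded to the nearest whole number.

38 m

Rounding to 3 decimal places leaves the longitude within ±0.0005° of the true value.
One degree of longitude at 46.168° is 111120 × cos 46.168° ≈ 111120 × 0.6925 = 76955.7 m.
So at most 0.0005° × 76955.7 ≈ 38.4779 m east–west.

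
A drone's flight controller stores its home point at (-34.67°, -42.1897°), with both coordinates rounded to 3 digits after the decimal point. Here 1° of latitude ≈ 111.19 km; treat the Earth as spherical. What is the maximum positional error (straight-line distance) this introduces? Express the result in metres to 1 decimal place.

Rounding to 3 decimal places leaves each coordinate within ±0.0005° of the true value.
North–south component: 0.0005° × 111190 = 55.595 m.
East–west component at 34.67°: 0.0005° × 111190 × cos 34.67° ≈ 0.0005 × 91447.3 ≈ 45.7237 m.
The two errors are perpendicular, so the maximum displacement is √(55.595² + 45.7237²) ≈ 71.9823 m.

72.0 metres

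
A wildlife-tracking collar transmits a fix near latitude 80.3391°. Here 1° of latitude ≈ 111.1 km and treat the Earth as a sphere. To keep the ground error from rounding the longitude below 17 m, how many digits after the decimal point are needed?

At 80.3391° one degree of longitude covers 111100 × cos 80.3391° ≈ 111100 × 0.1678 ≈ 18644.4 m.
With N decimal places the half-ulp bound is 0.5·10⁻ᴺ°, or 0.5·10⁻ᴺ × 18644.4 m on the ground.
Need 0.5 × 18644.4 × 10⁻ᴺ ≤ 17 → 10⁻ᴺ ≤ 1.824e-03, so N ≥ 2.74.
At 2 places the error can reach 93.2 m, but 3 places keeps it to 9.32 m.

3 decimal places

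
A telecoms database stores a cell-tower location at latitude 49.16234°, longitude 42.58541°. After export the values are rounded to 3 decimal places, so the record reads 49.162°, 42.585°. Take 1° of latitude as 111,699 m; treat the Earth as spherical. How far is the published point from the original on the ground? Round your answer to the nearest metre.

48 metres

The latitude changed by +0.00034° and the longitude by +0.00041°.
N–S: 0.00034° × 111699 m/° = 37.9777 m.
East–west at this latitude: 0.00041° × 111699 × cos 49.162° ≈ 0.00041 × 73042.5 = 29.9474 m.
Hypotenuse of the two orthogonal shifts: √(37.9777² + 29.9474²) = 48.3648 m.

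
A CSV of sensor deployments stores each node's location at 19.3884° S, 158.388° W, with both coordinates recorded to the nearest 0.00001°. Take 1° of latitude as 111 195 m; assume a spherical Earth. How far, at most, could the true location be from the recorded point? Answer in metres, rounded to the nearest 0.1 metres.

Rounding to 5 decimal places leaves each coordinate within ±5e-06° of the true value.
N–S: 5e-06° × 111195 m/° = 0.555975 m.
East–west component at 19.3884°: 5e-06° × 111195 × cos 19.3884° ≈ 5e-06 × 104889 ≈ 0.524446 m.
Combining orthogonally: (0.555975² + 0.524446²)^½ ≈ 0.764298 m.

0.8 metres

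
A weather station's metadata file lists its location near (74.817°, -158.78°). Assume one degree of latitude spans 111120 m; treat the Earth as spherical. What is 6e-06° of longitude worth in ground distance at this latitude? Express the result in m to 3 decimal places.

0.175 m

6e-06° of longitude at 74.817° is 6e-06 × 111120 × cos 74.817° ≈ 6e-06 × 29102.6 = 0.174616 m.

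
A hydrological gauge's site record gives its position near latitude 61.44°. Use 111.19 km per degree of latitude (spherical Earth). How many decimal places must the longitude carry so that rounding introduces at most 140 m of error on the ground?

At 61.44° one degree of longitude covers 111190 × cos 61.44° ≈ 111190 × 0.4781 ≈ 53157.6 m.
N decimal places → at most half a unit in the last place, 0.5 × 10⁻ᴺ° = 53157.6/2 × 10⁻ᴺ m.
Setting 26578.8 × 10⁻ᴺ ≤ 140 gives 10ᴺ ≥ 189.8, i.e. N ≥ 2.28.
At 2 places the error can reach 266 m, but 3 places keeps it to 26.6 m.

3 decimal places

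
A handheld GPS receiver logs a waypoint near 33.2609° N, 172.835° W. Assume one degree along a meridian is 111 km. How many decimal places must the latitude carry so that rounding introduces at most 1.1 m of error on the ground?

One degree of latitude covers 111000 m.
Rounding to N decimal places gives at most 0.5 × 10⁻ᴺ degrees of error, i.e. 0.5 × 10⁻ᴺ × 111000 m.
Setting 55500 × 10⁻ᴺ ≤ 1.1 gives 10ᴺ ≥ 5.045e+04, i.e. N ≥ 4.70.
So 5 decimal places suffice (0.555 m); 4 would allow up to 5.55 m.

5 decimal places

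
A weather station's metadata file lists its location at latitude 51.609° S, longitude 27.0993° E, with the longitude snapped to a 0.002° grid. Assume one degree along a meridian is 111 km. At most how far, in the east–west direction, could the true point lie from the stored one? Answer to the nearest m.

69 m

With a 0.002° grid the true value lies within half a step, ±0.002°/2 = ±0.001°, of the stored one.
One degree of longitude at 51.609° is 111000 × cos 51.609° ≈ 111000 × 0.6210 = 68933.7 m.
Maximum E–W displacement: 0.001 × 68933.7 = 68.9337 m.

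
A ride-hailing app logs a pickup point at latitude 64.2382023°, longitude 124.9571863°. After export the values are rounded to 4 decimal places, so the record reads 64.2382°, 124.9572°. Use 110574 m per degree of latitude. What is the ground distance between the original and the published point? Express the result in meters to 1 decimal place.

0.7 meters

The latitude changed by +0.0000023° and the longitude by -0.0000137°.
North–south shift: 0.0000023 × 110574 = 0.25432 m.
E–W at 64.2382°: -0.0000137° × 110574 × cos 64.2382° = -0.0000137 × 110574 × 0.4346 ≈ -0.658406 m.
Distance: √(0.25432² + 0.658406²) ≈ 0.705817 m.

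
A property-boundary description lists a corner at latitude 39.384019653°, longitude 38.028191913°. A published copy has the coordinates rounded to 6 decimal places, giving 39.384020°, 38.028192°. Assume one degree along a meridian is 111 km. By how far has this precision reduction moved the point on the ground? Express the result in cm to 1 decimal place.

The latitude changed by -0.000000347° and the longitude by -0.000000087°.
North–south shift: -0.000000347 × 111000 = -0.038517 m.
E–W at 39.384°: -0.000000087° × 111000 × cos 39.384° = -0.000000087 × 111000 × 0.7729 ≈ -0.007464 m.
Combined displacement = (0.038517² + 0.007464²)^½ ≈ 0.0392335 m.
That is 0.0392335 m = 3.9234 cm.

3.9 cm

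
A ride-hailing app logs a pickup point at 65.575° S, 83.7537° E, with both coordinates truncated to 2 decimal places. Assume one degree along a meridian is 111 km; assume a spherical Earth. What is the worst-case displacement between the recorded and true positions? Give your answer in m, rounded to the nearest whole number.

Truncating at 2 decimal places can drop up to a full unit in the last place, so each coordinate may be off by as much as 0.01°.
N–S: 0.01° × 111000 m/° = 1110 m.
Longitude error → 0.01 × 111000 × cos 65.575° = 0.01 × 111000 × 0.4135 ≈ 458.987 m.
Combining orthogonally: (1110² + 458.987²)^½ ≈ 1201.15 m.

1201 m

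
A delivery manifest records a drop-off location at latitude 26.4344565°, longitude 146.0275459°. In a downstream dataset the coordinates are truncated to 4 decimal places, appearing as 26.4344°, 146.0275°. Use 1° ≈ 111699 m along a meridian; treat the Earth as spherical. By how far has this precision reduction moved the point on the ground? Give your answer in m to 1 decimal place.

7.8 m

The latitude changed by +0.0000565° and the longitude by +0.0000459°.
North–south shift: 0.0000565 × 111699 = 6.31099 m.
E–W at 26.4344°: 0.0000459° × 111699 × cos 26.4344° = 0.0000459 × 111699 × 0.8954 ≈ 4.59093 m.
Hypotenuse of the two orthogonal shifts: √(6.31099² + 4.59093²) = 7.80418 m.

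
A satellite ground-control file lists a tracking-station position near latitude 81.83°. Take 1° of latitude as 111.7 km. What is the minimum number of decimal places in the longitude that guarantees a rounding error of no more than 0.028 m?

6

At 81.83° one degree of longitude covers 111700 × cos 81.83° ≈ 111700 × 0.1421 ≈ 15873.8 m.
N decimal places → at most half a unit in the last place, 0.5 × 10⁻ᴺ° = 15873.8/2 × 10⁻ᴺ m.
Need 0.5 × 15873.8 × 10⁻ᴺ ≤ 0.028 → 10⁻ᴺ ≤ 3.528e-06, so N ≥ 5.45.
So 6 decimal places suffice (0.00794 m); 5 would allow up to 0.0794 m.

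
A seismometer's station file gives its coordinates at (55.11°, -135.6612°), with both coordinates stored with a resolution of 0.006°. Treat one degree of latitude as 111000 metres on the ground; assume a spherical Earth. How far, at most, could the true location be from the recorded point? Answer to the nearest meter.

With a 0.006° grid the true value lies within half a step, ±0.006°/2 = ±0.003°, of the stored one.
N–S: 0.003° × 111000 m/° = 333 m.
East–west component at 55.11°: 0.003° × 111000 × cos 55.11° ≈ 0.003 × 63492.3 ≈ 190.477 m.
Worst case both components are at the extreme and orthogonal: √(333² + 190.477²) ≈ 383.628 m.

384 meters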